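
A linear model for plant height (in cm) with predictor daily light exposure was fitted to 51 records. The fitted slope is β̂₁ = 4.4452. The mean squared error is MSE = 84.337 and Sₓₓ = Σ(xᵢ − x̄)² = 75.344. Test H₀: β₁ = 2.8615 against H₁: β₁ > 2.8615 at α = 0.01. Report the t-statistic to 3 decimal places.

t = 1.497

SE(β̂₁) = √(MSE/Sₓₓ) = √(84.337/75.344) = 1.058.
t = (4.4452 − 2.8615) / 1.058 = 1.497.
df = n − 2 = 49.
One-sided p ≈ 0.0704, which is ≥ 0.01, so fail to reject H₀.
The data do not give significant evidence that the true slope on daily light exposure exceeds 2.8615 cm per unit.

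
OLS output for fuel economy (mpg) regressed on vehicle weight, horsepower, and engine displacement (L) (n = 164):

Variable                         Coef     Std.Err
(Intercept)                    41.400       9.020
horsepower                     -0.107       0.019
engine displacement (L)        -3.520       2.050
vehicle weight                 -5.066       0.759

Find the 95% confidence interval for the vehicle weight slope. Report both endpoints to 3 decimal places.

(-6.565, -3.567)

Read off: b = -5.066, SE = 0.759 for vehicle weight.
df = n − k − 1 = 164 − 3 − 1 = 160.
t* = t_{0.025, 160} = 1.974902.
Margin = t* × SE = 1.974902 × 0.759 = 1.49895.
CI: -5.066 ± 1.49895 → (-6.565, -3.567).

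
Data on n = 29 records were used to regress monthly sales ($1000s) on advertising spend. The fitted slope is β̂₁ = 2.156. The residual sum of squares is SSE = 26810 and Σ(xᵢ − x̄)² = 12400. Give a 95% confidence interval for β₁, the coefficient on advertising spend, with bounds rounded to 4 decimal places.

(1.5754, 2.7366)

MSE = SSE/(n − 2) = 26810/27 = 992.963.
SE(β̂₁) = √(MSE/Sₓₓ) = √(992.963/12400) = 0.28298.
df = n − 2 = 27.
t* = t_{0.025, 27} = 2.051831.
Margin = t* × SE = 2.051831 × 0.28298 = 0.580627.
CI: 2.156 ± 0.580627 → (1.5754, 2.7366).
With 95% confidence, each one-unit increase in advertising spend is associated with a change of between 1.5754 and 2.7366 $1000s in monthly sales.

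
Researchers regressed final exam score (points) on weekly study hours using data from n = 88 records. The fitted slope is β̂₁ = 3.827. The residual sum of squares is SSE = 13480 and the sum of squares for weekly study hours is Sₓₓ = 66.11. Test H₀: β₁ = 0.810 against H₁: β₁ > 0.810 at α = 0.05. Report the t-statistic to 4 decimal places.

MSE = SSE/(n − 2) = 13480/86 = 156.744.
SE(β̂₁) = √(MSE/Sₓₓ) = √(156.744/66.11) = 1.53979.
t = (3.827 − 0.810) / 1.53979 = 1.9594.
df = n − 2 = 86.
One-sided p ≈ 0.0267, which is < 0.05, so reject H₀.
There is evidence that the true slope on weekly study hours exceeds 0.810 points per unit.

t = 1.9594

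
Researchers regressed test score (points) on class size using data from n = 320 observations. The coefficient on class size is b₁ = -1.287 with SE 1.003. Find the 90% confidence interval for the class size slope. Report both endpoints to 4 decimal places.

(-2.9416, 0.3676)

df = n − 2 = 320 − 2 = 318.
t* = t_{0.05, 318} = 1.649659.
Margin = t* × SE = 1.649659 × 1.003 = 1.654608.
CI: -1.287 ± 1.654608 → (-2.9416, 0.3676).
With 90% confidence, each one-unit increase in class size is associated with a change of between -2.9416 and 0.3676 points in test score.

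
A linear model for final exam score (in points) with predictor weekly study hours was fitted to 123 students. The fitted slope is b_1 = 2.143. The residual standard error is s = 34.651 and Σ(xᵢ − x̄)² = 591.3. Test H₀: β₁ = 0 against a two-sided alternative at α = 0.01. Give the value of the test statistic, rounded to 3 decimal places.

SE(b_1) = s/√Sₓₓ = 34.651/√591.3 = 1.42499.
t = 2.143 / 1.42499 = 1.504.
df = n − 2 = 121.
Two-sided p ≈ 0.1352, which is ≥ 0.01, so fail to reject H₀.
The data do not give significant evidence of an association between weekly study hours and final exam score.

t = 1.504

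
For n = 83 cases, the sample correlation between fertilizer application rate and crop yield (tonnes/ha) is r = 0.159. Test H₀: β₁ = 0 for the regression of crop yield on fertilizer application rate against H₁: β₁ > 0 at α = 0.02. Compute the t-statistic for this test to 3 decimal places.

t = 1.449

t = r·√(n − 2)/√(1 − r²) = 0.159·√81/√0.974719 = 1.449.
df = n − 2 = 81.
One-sided p ≈ 0.0755, which is ≥ 0.02, so fail to reject H₀.
The data do not give significant evidence of a linear association between fertilizer application rate and crop yield.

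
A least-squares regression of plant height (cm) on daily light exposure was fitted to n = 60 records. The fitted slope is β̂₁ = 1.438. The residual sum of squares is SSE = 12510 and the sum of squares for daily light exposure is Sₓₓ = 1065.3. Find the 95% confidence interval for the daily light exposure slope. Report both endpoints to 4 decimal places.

(0.5373, 2.3387)

MSE = SSE/(n − 2) = 12510/58 = 215.69.
SE(β̂₁) = √(MSE/Sₓₓ) = √(215.69/1065.3) = 0.449965.
df = n − 2 = 58.
t* = t_{0.025, 58} = 2.001717.
Margin = t* × SE = 2.001717 × 0.449965 = 0.900703.
CI: 1.438 ± 0.900703 → (0.5373, 2.3387).
With 95% confidence, each one-unit increase in daily light exposure is associated with a change of between 0.5373 and 2.3387 cm in plant height.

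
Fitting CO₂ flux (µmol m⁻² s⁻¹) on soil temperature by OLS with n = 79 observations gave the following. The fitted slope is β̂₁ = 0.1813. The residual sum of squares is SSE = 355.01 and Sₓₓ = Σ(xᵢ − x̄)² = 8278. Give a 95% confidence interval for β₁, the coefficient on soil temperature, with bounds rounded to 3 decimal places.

MSE = SSE/(n − 2) = 355.01/77 = 4.61052.
SE(β̂₁) = √(MSE/Sₓₓ) = √(4.61052/8278) = 0.0236.
df = n − 2 = 77.
t* = t_{0.025, 77} = 1.991254.
Margin = t* × SE = 1.991254 × 0.0236 = 0.04699.
CI: 0.1813 ± 0.04699 → (0.134, 0.228).
With 95% confidence, each one-unit increase in soil temperature is associated with a change of between 0.134 and 0.228 µmol m⁻² s⁻¹ in CO₂ flux.

(0.134, 0.228)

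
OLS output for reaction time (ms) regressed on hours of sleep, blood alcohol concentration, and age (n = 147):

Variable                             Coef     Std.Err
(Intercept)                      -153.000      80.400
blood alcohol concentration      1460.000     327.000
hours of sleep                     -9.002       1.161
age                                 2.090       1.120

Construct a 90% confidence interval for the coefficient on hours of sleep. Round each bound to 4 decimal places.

(-10.9241, -7.0799)

Read off: b = -9.002, SE = 1.161 for hours of sleep.
df = n − k − 1 = 147 − 3 − 1 = 143.
t* = t_{0.05, 143} = 1.655579.
Margin = t* × SE = 1.655579 × 1.161 = 1.922127.
CI: -9.002 ± 1.922127 → (-10.9241, -7.0799).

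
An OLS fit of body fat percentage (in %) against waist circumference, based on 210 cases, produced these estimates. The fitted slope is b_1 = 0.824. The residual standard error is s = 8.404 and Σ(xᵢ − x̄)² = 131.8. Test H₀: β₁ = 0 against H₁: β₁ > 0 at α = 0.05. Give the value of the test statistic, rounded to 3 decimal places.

t = 1.126

SE(b_1) = s/√Sₓₓ = 8.404/√131.8 = 0.732029.
t = 0.824 / 0.732029 = 1.126.
df = n − 2 = 208.
One-sided p ≈ 0.1308, which is ≥ 0.05, so fail to reject H₀.
The data do not give significant evidence that the true slope on waist circumference is positive.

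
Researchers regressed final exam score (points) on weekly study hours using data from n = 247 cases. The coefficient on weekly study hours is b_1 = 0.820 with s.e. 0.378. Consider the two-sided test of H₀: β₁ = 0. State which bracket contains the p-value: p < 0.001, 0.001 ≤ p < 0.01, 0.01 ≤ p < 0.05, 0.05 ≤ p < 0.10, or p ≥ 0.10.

0.01 ≤ p < 0.05

t = 0.820 / 0.378 = 2.169.
df = n − 2 = 247 − 2 = 245.
Two-sided p = 2·P(T_{245} > |t|) ≈ 0.0310.
So 0.01 ≤ p < 0.05.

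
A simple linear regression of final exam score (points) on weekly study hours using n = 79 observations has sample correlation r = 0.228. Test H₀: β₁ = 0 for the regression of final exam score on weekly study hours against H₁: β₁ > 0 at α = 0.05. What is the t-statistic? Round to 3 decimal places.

t = r·√(n − 2)/√(1 − r²) = 0.228·√77/√0.948016 = 2.055.
df = n − 2 = 77.
One-sided p ≈ 0.0216, which is < 0.05, so reject H₀.
There is evidence of a linear association between weekly study hours and final exam score.

t = 2.055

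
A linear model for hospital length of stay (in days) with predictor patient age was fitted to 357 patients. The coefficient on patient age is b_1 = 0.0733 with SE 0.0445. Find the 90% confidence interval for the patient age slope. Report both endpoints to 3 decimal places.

(0.000, 0.147)

df = n − 2 = 357 − 2 = 355.
t* = t_{0.05, 355} = 1.649157.
Margin = t* × SE = 1.649157 × 0.0445 = 0.07339.
CI: 0.0733 ± 0.07339 → (0.000, 0.147).
With 90% confidence, each one-unit increase in patient age is associated with a change of between 0.000 and 0.147 days in hospital length of stay.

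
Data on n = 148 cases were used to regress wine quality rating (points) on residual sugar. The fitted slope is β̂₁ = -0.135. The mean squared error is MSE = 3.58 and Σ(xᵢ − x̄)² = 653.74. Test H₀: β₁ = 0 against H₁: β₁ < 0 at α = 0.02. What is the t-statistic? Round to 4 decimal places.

t = -1.8243

SE(β̂₁) = √(MSE/Sₓₓ) = √(3.58/653.74) = 0.0740012.
t = -0.135 / 0.0740012 = -1.8243.
df = n − 2 = 146.
One-sided p ≈ 0.0351, which is ≥ 0.02, so fail to reject H₀.
The data do not give significant evidence that the true slope on residual sugar is negative.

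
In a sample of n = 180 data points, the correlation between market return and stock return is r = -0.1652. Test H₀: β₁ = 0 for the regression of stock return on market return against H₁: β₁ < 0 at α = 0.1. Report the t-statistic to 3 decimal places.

t = r·√(n − 2)/√(1 − r²) = -0.1652·√178/√0.972709 = -2.235.
df = n − 2 = 178.
One-sided p ≈ 0.0133, which is < 0.1, so reject H₀.
There is evidence of a linear association between market return and stock return.

t = -2.235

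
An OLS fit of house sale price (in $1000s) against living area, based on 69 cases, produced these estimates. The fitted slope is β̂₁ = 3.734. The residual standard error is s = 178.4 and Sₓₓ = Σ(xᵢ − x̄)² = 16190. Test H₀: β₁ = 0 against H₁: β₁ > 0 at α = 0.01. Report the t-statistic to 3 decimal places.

SE(β̂₁) = s/√Sₓₓ = 178.4/√16190 = 1.40208.
t = 3.734 / 1.40208 = 2.663.
df = n − 2 = 67.
One-sided p ≈ 0.0048, which is < 0.01, so reject H₀.
There is evidence that the true slope on living area is positive.

t = 2.663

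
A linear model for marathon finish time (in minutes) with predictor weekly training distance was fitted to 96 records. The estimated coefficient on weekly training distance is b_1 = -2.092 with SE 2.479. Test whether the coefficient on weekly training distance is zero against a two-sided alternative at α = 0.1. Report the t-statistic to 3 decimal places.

t = -0.844

H₀: β₁ = 0 vs H₁: β₁ ≠ 0.
t = (b_1 − β₁⁰)/SE = -2.092 / 2.479 = -0.844.
df = n − 2 = 96 − 2 = 94.
Two-sided p ≈ 0.4009, which is ≥ 0.1, so fail to reject H₀.
The data do not give significant evidence of an association between weekly training distance and marathon finish time.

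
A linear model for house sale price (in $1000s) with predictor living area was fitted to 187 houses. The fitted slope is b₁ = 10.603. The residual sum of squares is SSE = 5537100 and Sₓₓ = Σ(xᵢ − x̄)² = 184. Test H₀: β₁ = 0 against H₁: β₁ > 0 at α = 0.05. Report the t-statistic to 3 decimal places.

t = 0.831

MSE = SSE/(n − 2) = 5537100/185 = 29930.3.
SE(b₁) = √(MSE/Sₓₓ) = √(29930.3/184) = 12.754.
t = 10.603 / 12.754 = 0.831.
df = n − 2 = 185.
One-sided p ≈ 0.2034, which is ≥ 0.05, so fail to reject H₀.
The data do not give significant evidence that the true slope on living area is positive.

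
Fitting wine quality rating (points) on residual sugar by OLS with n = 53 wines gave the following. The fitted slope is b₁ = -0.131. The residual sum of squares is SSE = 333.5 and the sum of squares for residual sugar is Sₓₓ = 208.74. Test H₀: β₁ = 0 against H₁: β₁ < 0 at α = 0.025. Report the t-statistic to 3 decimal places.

MSE = SSE/(n − 2) = 333.5/51 = 6.53922.
SE(b₁) = √(MSE/Sₓₓ) = √(6.53922/208.74) = 0.176995.
t = -0.131 / 0.176995 = -0.740.
df = n − 2 = 51.
One-sided p ≈ 0.2313, which is ≥ 0.025, so fail to reject H₀.
The data do not give significant evidence that the true slope on residual sugar is negative.

t = -0.740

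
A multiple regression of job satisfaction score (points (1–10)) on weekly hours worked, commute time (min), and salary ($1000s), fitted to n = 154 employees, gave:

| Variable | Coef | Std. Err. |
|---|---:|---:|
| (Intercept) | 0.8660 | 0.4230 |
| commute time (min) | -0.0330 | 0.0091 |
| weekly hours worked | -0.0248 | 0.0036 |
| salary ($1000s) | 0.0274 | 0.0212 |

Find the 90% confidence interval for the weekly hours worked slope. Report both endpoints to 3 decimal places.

(-0.031, -0.019)

Read off: b = -0.0248, SE = 0.0036 for weekly hours worked.
df = n − k − 1 = 154 − 3 − 1 = 150.
t* = t_{0.05, 150} = 1.655076.
Margin = t* × SE = 1.655076 × 0.0036 = 0.00596.
CI: -0.0248 ± 0.00596 → (-0.031, -0.019).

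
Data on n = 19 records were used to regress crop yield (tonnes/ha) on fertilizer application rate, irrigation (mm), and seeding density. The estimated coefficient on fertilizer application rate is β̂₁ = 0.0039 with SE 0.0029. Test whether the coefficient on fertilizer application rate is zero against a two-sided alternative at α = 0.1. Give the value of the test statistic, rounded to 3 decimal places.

t = 1.345

H₀: β₁ = 0 vs H₁: β₁ ≠ 0.
t = (β̂₁ − β₁⁰)/SE = 0.0039 / 0.0029 = 1.345.
df = n − k − 1 = 19 − 3 − 1 = 15.
Two-sided p ≈ 0.1987, which is ≥ 0.1, so fail to reject H₀.
The data do not give significant evidence of an association between fertilizer application rate and crop yield, after adjusting for the other predictors.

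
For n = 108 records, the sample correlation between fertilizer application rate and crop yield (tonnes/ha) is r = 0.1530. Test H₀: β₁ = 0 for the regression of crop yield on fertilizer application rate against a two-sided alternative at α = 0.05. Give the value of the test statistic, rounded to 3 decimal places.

t = 1.594

t = r·√(n − 2)/√(1 − r²) = 0.1530·√106/√0.976591 = 1.594.
df = n − 2 = 106.
Two-sided p ≈ 0.1139, which is ≥ 0.05, so fail to reject H₀.
The data do not give significant evidence of a linear association between fertilizer application rate and crop yield.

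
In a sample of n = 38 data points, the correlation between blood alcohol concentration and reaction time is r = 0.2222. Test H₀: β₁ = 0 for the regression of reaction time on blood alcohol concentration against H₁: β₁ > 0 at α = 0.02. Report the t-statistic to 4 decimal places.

t = r·√(n − 2)/√(1 − r²) = 0.2222·√36/√0.950627 = 1.3674.
df = n − 2 = 36.
One-sided p ≈ 0.0900, which is ≥ 0.02, so fail to reject H₀.
The data do not give significant evidence of a linear association between blood alcohol concentration and reaction time.

t = 1.3674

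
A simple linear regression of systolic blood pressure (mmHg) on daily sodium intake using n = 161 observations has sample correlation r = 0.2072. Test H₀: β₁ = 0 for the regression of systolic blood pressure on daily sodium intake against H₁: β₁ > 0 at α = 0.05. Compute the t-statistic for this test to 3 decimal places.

t = r·√(n − 2)/√(1 − r²) = 0.2072·√159/√0.957068 = 2.671.
df = n − 2 = 159.
One-sided p ≈ 0.0042, which is < 0.05, so reject H₀.
There is evidence of a linear association between daily sodium intake and systolic blood pressure.

t = 2.671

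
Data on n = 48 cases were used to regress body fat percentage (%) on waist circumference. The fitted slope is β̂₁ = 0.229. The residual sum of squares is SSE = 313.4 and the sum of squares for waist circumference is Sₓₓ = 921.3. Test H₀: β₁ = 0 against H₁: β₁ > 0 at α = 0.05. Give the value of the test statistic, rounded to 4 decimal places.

t = 2.6630

MSE = SSE/(n − 2) = 313.4/46 = 6.81304.
SE(β̂₁) = √(MSE/Sₓₓ) = √(6.81304/921.3) = 0.0859944.
t = 0.229 / 0.0859944 = 2.6630.
df = n − 2 = 46.
One-sided p ≈ 0.0053, which is < 0.05, so reject H₀.
There is evidence that the true slope on waist circumference is positive.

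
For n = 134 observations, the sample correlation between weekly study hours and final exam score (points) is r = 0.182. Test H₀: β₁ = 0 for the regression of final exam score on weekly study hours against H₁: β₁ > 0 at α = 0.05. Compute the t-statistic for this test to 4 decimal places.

t = r·√(n − 2)/√(1 − r²) = 0.182·√132/√0.966876 = 2.1265.
df = n − 2 = 132.
One-sided p ≈ 0.0177, which is < 0.05, so reject H₀.
There is evidence of a linear association between weekly study hours and final exam score.

t = 2.1265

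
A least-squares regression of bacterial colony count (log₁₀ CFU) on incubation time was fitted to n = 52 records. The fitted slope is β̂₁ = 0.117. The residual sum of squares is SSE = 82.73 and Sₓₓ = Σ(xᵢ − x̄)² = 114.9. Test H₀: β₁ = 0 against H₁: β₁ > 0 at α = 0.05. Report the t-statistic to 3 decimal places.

MSE = SSE/(n − 2) = 82.73/50 = 1.6546.
SE(β̂₁) = √(MSE/Sₓₓ) = √(1.6546/114.9) = 0.120001.
t = 0.117 / 0.120001 = 0.975.
df = n − 2 = 50.
One-sided p ≈ 0.1671, which is ≥ 0.05, so fail to reject H₀.
The data do not give significant evidence that the true slope on incubation time is positive.

t = 0.975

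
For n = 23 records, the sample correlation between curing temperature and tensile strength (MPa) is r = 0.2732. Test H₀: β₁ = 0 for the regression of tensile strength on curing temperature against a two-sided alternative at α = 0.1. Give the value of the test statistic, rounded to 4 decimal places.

t = r·√(n − 2)/√(1 − r²) = 0.2732·√21/√0.925362 = 1.3015.
df = n − 2 = 21.
Two-sided p ≈ 0.2072, which is ≥ 0.1, so fail to reject H₀.
The data do not give significant evidence of a linear association between curing temperature and tensile strength.

t = 1.3015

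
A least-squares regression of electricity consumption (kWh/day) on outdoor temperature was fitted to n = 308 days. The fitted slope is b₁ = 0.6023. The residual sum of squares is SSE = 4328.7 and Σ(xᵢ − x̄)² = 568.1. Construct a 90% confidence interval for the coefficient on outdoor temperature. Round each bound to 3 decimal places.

MSE = SSE/(n − 2) = 4328.7/306 = 14.1461.
SE(b₁) = √(MSE/Sₓₓ) = √(14.1461/568.1) = 0.1578.
df = n − 2 = 306.
t* = t_{0.05, 306} = 1.649848.
Margin = t* × SE = 1.649848 × 0.1578 = 0.26035.
CI: 0.6023 ± 0.26035 → (0.342, 0.863).
With 90% confidence, each one-unit increase in outdoor temperature is associated with a change of between 0.342 and 0.863 kWh/day in electricity consumption.

(0.342, 0.863)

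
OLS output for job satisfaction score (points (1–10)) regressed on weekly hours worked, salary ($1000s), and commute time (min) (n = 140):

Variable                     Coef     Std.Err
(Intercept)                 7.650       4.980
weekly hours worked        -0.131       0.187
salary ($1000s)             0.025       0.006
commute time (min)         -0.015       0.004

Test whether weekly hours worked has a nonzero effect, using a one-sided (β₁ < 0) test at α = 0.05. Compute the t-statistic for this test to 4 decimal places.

t = -0.7005

Read off: b = -0.131, SE = 0.187 for weekly hours worked.
H₀: β₁ = 0 vs H₁: β₁ < 0.
t = -0.131 / 0.187 = -0.7005.
df = n − k − 1 = 140 − 3 − 1 = 136.
One-sided p ≈ 0.2424, which is ≥ 0.05, so fail to reject H₀.
The data do not give significant evidence that the true slope on weekly hours worked is negative, holding the other predictors fixed.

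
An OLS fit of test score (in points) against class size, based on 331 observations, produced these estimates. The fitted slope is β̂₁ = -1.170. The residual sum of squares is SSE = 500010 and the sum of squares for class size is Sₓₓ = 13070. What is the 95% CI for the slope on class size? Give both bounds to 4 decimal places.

(-1.8408, -0.4992)

MSE = SSE/(n − 2) = 500010/329 = 1519.79.
SE(β̂₁) = √(MSE/Sₓₓ) = √(1519.79/13070) = 0.340999.
df = n − 2 = 329.
t* = t_{0.025, 329} = 1.967201.
Margin = t* × SE = 1.967201 × 0.340999 = 0.670814.
CI: -1.170 ± 0.670814 → (-1.8408, -0.4992).
With 95% confidence, each one-unit increase in class size is associated with a change of between -1.8408 and -0.4992 points in test score.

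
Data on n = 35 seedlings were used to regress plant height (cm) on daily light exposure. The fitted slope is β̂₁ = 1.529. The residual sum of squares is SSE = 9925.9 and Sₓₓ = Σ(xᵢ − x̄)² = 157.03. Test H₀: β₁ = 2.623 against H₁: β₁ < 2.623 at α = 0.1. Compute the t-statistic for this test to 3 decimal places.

t = -0.790

MSE = SSE/(n − 2) = 9925.9/33 = 300.785.
SE(β̂₁) = √(MSE/Sₓₓ) = √(300.785/157.03) = 1.384.
t = (1.529 − 2.623) / 1.384 = -0.790.
df = n − 2 = 33.
One-sided p ≈ 0.2175, which is ≥ 0.1, so fail to reject H₀.
The data do not give significant evidence that the true slope on daily light exposure is below 2.623 cm per unit.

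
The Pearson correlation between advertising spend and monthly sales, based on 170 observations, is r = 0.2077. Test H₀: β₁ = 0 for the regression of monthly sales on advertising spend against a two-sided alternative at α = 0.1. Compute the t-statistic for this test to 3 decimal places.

t = r·√(n − 2)/√(1 − r²) = 0.2077·√168/√0.956861 = 2.752.
df = n − 2 = 168.
Two-sided p ≈ 0.0066, which is < 0.1, so reject H₀.
There is evidence of a linear association between advertising spend and monthly sales.

t = 2.752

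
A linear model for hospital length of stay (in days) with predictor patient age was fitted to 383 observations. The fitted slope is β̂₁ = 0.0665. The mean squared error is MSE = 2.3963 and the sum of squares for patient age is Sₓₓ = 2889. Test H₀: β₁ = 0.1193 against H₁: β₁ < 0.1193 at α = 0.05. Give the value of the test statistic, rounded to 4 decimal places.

t = -1.8333

SE(β̂₁) = √(MSE/Sₓₓ) = √(2.3963/2889) = 0.0288003.
t = (0.0665 − 0.1193) / 0.0288003 = -1.8333.
df = n − 2 = 381.
One-sided p ≈ 0.0338, which is < 0.05, so reject H₀.
There is evidence that the true slope on patient age is below 0.1193 days per unit.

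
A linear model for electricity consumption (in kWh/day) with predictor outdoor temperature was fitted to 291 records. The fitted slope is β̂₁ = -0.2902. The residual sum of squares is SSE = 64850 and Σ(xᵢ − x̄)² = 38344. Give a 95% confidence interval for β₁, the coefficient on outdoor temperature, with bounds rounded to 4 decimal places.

(-0.4408, -0.1396)

MSE = SSE/(n − 2) = 64850/289 = 224.394.
SE(β̂₁) = √(MSE/Sₓₓ) = √(224.394/38344) = 0.0764993.
df = n − 2 = 289.
t* = t_{0.025, 289} = 1.968206.
Margin = t* × SE = 1.968206 × 0.0764993 = 0.150566.
CI: -0.2902 ± 0.150566 → (-0.4408, -0.1396).
With 95% confidence, each one-unit increase in outdoor temperature is associated with a change of between -0.4408 and -0.1396 kWh/day in electricity consumption.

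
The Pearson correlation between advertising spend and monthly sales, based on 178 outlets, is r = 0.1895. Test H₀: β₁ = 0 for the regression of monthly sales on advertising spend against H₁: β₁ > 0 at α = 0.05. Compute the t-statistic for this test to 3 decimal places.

t = r·√(n − 2)/√(1 − r²) = 0.1895·√176/√0.96409 = 2.560.
df = n − 2 = 176.
One-sided p ≈ 0.0056, which is < 0.05, so reject H₀.
There is evidence of a linear association between advertising spend and monthly sales.

t = 2.560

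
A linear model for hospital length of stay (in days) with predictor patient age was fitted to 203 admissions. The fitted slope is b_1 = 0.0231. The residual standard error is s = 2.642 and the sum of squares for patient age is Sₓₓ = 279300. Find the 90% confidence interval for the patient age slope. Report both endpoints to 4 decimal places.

SE(b_1) = s/√Sₓₓ = 2.642/√279300 = 0.00499916.
df = n − 2 = 201.
t* = t_{0.05, 201} = 1.65247.
Margin = t* × SE = 1.65247 × 0.00499916 = 0.008261.
CI: 0.0231 ± 0.008261 → (0.0148, 0.0314).
With 90% confidence, each one-unit increase in patient age is associated with a change of between 0.0148 and 0.0314 days in hospital length of stay.

(0.0148, 0.0314)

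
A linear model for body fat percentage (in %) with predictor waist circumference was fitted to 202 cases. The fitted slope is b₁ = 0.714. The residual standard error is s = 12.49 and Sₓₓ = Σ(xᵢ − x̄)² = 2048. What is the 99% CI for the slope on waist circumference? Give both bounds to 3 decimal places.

SE(b₁) = s/√Sₓₓ = 12.49/√2048 = 0.275993.
df = n − 2 = 200.
t* = t_{0.005, 200} = 2.600634.
Margin = t* × SE = 2.600634 × 0.275993 = 0.71776.
CI: 0.714 ± 0.71776 → (-0.004, 1.432).
With 99% confidence, each one-unit increase in waist circumference is associated with a change of between -0.004 and 1.432 % in body fat percentage.

(-0.004, 1.432)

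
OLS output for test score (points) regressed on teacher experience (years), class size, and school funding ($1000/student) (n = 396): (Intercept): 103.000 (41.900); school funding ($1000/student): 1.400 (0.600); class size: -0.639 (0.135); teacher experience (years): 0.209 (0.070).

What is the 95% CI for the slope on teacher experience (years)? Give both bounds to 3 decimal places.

(0.071, 0.347)

Read off: b = 0.209, SE = 0.070 for teacher experience (years).
df = n − k − 1 = 396 − 3 − 1 = 392.
t* = t_{0.025, 392} = 1.966034.
Margin = t* × SE = 1.966034 × 0.070 = 0.13762.
CI: 0.209 ± 0.13762 → (0.071, 0.347).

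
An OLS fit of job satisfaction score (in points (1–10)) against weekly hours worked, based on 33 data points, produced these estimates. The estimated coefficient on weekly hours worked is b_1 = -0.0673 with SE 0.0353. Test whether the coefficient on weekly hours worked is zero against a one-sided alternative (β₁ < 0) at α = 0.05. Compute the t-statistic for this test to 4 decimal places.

H₀: β₁ = 0 vs H₁: β₁ < 0.
t = (b_1 − β₁⁰)/SE = -0.0673 / 0.0353 = -1.9065.
df = n − 2 = 33 − 2 = 31.
One-sided p ≈ 0.0329, which is < 0.05, so reject H₀.
There is evidence that the true slope on weekly hours worked is negative.

t = -1.9065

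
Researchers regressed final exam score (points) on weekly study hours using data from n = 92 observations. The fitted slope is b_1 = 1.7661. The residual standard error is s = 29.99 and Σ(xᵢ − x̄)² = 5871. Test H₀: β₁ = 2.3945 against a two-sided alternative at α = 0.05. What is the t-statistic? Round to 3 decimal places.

t = -1.606

SE(b_1) = s/√Sₓₓ = 29.99/√5871 = 0.3914.
t = (1.7661 − 2.3945) / 0.3914 = -1.606.
df = n − 2 = 90.
Two-sided p ≈ 0.1119, which is ≥ 0.05, so fail to reject H₀.
The data are consistent with a true slope of 2.3945 points per unit of weekly study hours.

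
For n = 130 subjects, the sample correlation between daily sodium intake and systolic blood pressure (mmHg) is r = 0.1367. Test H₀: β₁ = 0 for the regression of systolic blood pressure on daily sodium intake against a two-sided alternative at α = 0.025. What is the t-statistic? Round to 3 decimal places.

t = r·√(n − 2)/√(1 − r²) = 0.1367·√128/√0.981313 = 1.561.
df = n − 2 = 128.
Two-sided p ≈ 0.1209, which is ≥ 0.025, so fail to reject H₀.
The data do not give significant evidence of a linear association between daily sodium intake and systolic blood pressure.

t = 1.561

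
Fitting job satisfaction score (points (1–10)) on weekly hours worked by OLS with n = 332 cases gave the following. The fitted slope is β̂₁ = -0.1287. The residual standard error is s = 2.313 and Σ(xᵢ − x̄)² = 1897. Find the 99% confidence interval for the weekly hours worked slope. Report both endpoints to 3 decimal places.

SE(β̂₁) = s/√Sₓₓ = 2.313/√1897 = 0.0531058.
df = n − 2 = 330.
t* = t_{0.005, 330} = 2.590809.
Margin = t* × SE = 2.590809 × 0.0531058 = 0.13759.
CI: -0.1287 ± 0.13759 → (-0.266, 0.009).
With 99% confidence, each one-unit increase in weekly hours worked is associated with a change of between -0.266 and 0.009 points (1–10) in job satisfaction score.

(-0.266, 0.009)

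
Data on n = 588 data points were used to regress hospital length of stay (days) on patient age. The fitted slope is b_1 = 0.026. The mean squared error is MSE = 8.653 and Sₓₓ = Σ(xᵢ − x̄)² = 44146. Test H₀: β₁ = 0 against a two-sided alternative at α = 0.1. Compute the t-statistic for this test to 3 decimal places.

t = 1.857

SE(b_1) = √(MSE/Sₓₓ) = √(8.653/44146) = 0.0140003.
t = 0.026 / 0.0140003 = 1.857.
df = n − 2 = 586.
Two-sided p ≈ 0.0638, which is < 0.1, so reject H₀.
There is evidence that patient age is associated with hospital length of stay.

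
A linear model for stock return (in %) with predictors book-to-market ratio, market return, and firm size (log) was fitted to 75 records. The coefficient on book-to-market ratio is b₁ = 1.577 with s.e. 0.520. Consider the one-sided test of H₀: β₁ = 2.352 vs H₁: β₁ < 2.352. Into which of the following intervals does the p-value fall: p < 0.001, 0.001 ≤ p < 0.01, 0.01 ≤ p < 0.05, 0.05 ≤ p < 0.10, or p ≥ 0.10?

0.05 ≤ p < 0.10

t = (1.577 − 2.352) / 0.520 = -1.490.
df = n − k − 1 = 75 − 3 − 1 = 71.
One-sided p = P(T_{71} < t) ≈ 0.0703.
So 0.05 ≤ p < 0.10.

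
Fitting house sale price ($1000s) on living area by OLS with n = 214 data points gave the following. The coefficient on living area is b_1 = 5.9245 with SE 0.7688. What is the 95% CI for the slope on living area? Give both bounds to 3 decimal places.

(4.409, 7.440)

df = n − 2 = 214 − 2 = 212.
t* = t_{0.025, 212} = 1.971217.
Margin = t* × SE = 1.971217 × 0.7688 = 1.51547.
CI: 5.9245 ± 1.51547 → (4.409, 7.440).
With 95% confidence, each one-unit increase in living area is associated with a change of between 4.409 and 7.440 $1000s in house sale price.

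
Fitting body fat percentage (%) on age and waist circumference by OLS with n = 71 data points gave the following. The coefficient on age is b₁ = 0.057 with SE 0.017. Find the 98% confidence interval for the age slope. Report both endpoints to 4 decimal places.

df = n − k − 1 = 71 − 2 − 1 = 68.
t* = t_{0.01, 68} = 2.382446.
Margin = t* × SE = 2.382446 × 0.017 = 0.040502.
CI: 0.057 ± 0.040502 → (0.0165, 0.0975).
With 98% confidence, each one-unit increase in age is associated with a change of between 0.0165 and 0.0975 % in body fat percentage, holding the other predictors fixed.

(0.0165, 0.0975)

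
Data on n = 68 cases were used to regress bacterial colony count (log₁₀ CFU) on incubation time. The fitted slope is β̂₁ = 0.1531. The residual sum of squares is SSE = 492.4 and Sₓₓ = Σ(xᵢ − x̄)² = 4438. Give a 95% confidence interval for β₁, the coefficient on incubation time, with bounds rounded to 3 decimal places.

MSE = SSE/(n − 2) = 492.4/66 = 7.46061.
SE(β̂₁) = √(MSE/Sₓₓ) = √(7.46061/4438) = 0.0410009.
df = n − 2 = 66.
t* = t_{0.025, 66} = 1.996564.
Margin = t* × SE = 1.996564 × 0.0410009 = 0.08186.
CI: 0.1531 ± 0.08186 → (0.071, 0.235).
With 95% confidence, each one-unit increase in incubation time is associated with a change of between 0.071 and 0.235 log₁₀ CFU in bacterial colony count.

(0.071, 0.235)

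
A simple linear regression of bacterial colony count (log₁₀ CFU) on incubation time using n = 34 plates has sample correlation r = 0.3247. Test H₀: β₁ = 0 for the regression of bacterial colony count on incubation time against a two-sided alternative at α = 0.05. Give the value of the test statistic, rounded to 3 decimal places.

t = r·√(n − 2)/√(1 − r²) = 0.3247·√32/√0.89457 = 1.942.
df = n − 2 = 32.
Two-sided p ≈ 0.0610, which is ≥ 0.05, so fail to reject H₀.
The data do not give significant evidence of a linear association between incubation time and bacterial colony count.

t = 1.942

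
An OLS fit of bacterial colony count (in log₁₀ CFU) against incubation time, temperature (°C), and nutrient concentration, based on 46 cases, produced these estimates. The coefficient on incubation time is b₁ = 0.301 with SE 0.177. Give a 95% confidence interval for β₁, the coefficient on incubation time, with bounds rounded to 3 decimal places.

df = n − k − 1 = 46 − 3 − 1 = 42.
t* = t_{0.025, 42} = 2.018082.
Margin = t* × SE = 2.018082 × 0.177 = 0.35720.
CI: 0.301 ± 0.35720 → (-0.056, 0.658).
With 95% confidence, each one-unit increase in incubation time is associated with a change of between -0.056 and 0.658 log₁₀ CFU in bacterial colony count, holding the other predictors fixed.

(-0.056, 0.658)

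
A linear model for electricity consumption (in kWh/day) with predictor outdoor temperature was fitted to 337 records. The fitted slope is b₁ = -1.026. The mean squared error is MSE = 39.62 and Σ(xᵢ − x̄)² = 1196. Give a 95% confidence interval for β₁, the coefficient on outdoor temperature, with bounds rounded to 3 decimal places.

SE(b₁) = √(MSE/Sₓₓ) = √(39.62/1196) = 0.182008.
df = n − 2 = 335.
t* = t_{0.025, 335} = 1.967071.
Margin = t* × SE = 1.967071 × 0.182008 = 0.35802.
CI: -1.026 ± 0.35802 → (-1.384, -0.668).
With 95% confidence, each one-unit increase in outdoor temperature is associated with a change of between -1.384 and -0.668 kWh/day in electricity consumption.

(-1.384, -0.668)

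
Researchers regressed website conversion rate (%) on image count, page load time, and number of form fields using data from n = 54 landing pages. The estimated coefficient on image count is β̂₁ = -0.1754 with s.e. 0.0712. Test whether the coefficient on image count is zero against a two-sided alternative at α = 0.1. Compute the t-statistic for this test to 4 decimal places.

t = -2.4635

H₀: β₁ = 0 vs H₁: β₁ ≠ 0.
t = (β̂₁ − β₁⁰)/SE = -0.1754 / 0.0712 = -2.4635.
df = n − k − 1 = 54 − 3 − 1 = 50.
Two-sided p ≈ 0.0172, which is < 0.1, so reject H₀.
There is evidence that image count is associated with website conversion rate, holding the other predictors fixed.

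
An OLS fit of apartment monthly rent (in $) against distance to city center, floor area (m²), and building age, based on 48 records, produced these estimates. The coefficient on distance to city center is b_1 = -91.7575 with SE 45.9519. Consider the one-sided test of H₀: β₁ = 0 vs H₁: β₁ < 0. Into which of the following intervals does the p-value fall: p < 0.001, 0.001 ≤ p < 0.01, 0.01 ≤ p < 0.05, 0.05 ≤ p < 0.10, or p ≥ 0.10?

0.01 ≤ p < 0.05

t = -91.7575 / 45.9519 = -1.997.
df = n − k − 1 = 48 − 3 − 1 = 44.
One-sided p = P(T_{44} < t) ≈ 0.0260.
So 0.01 ≤ p < 0.05.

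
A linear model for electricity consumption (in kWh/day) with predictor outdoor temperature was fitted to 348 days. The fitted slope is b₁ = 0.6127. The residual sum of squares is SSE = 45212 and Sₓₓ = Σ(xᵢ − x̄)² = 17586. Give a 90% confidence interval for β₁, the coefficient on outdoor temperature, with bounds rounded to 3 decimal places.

MSE = SSE/(n − 2) = 45212/346 = 130.671.
SE(b₁) = √(MSE/Sₓₓ) = √(130.671/17586) = 0.0861996.
df = n − 2 = 346.
t* = t_{0.05, 346} = 1.649269.
Margin = t* × SE = 1.649269 × 0.0861996 = 0.14217.
CI: 0.6127 ± 0.14217 → (0.471, 0.755).
With 90% confidence, each one-unit increase in outdoor temperature is associated with a change of between 0.471 and 0.755 kWh/day in electricity consumption.

(0.471, 0.755)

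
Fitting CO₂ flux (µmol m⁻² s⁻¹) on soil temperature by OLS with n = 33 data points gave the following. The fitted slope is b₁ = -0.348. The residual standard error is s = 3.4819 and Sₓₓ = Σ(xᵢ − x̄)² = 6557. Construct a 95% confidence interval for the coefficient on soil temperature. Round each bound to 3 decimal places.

SE(b₁) = s/√Sₓₓ = 3.4819/√6557 = 0.0429995.
df = n − 2 = 31.
t* = t_{0.025, 31} = 2.039513.
Margin = t* × SE = 2.039513 × 0.0429995 = 0.08770.
CI: -0.348 ± 0.08770 → (-0.436, -0.260).
With 95% confidence, each one-unit increase in soil temperature is associated with a change of between -0.436 and -0.260 µmol m⁻² s⁻¹ in CO₂ flux.

(-0.436, -0.260)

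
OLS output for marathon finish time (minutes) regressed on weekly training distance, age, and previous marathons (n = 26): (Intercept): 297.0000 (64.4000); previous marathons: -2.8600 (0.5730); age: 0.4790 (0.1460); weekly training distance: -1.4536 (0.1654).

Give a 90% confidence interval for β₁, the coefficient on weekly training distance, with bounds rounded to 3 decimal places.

(-1.738, -1.170)

Read off: b = -1.4536, SE = 0.1654 for weekly training distance.
df = n − k − 1 = 26 − 3 − 1 = 22.
t* = t_{0.05, 22} = 1.717144.
Margin = t* × SE = 1.717144 × 0.1654 = 0.28402.
CI: -1.4536 ± 0.28402 → (-1.738, -1.170).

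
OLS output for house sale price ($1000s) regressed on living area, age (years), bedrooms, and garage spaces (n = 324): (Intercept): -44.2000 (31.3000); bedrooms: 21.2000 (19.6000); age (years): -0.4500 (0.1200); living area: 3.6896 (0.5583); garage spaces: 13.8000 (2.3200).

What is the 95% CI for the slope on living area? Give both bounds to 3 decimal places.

(2.591, 4.788)

Read off: b = 3.6896, SE = 0.5583 for living area.
df = n − k − 1 = 324 − 4 − 1 = 319.
t* = t_{0.025, 319} = 1.967428.
Margin = t* × SE = 1.967428 × 0.5583 = 1.09842.
CI: 3.6896 ± 1.09842 → (2.591, 4.788).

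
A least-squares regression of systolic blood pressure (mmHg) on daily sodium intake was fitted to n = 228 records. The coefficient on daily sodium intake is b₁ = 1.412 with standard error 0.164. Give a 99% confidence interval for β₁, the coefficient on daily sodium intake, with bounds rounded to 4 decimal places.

(0.9860, 1.8380)

df = n − 2 = 228 − 2 = 226.
t* = t_{0.005, 226} = 2.597758.
Margin = t* × SE = 2.597758 × 0.164 = 0.426032.
CI: 1.412 ± 0.426032 → (0.9860, 1.8380).
With 99% confidence, each one-unit increase in daily sodium intake is associated with a change of between 0.9860 and 1.8380 mmHg in systolic blood pressure.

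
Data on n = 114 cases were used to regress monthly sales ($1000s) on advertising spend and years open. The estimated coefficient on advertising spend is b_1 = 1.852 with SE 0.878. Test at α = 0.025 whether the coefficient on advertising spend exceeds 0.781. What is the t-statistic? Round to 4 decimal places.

H₀: β₁ = 0.781 vs H₁: β₁ > 0.781.
t = (b_1 − β₁⁰)/SE = (1.852 − 0.781) / 0.878 = 1.2198.
df = n − k − 1 = 114 − 2 − 1 = 111.
One-sided p ≈ 0.1126, which is ≥ 0.025, so fail to reject H₀.
The data do not give significant evidence that the true slope on advertising spend exceeds 0.781 $1000s per unit, holding the other predictors fixed.

t = 1.2198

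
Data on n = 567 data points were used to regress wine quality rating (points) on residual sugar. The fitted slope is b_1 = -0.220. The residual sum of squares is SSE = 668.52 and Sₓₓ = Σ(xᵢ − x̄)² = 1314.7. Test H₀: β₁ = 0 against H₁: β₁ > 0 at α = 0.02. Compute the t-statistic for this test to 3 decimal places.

t = -7.333

MSE = SSE/(n − 2) = 668.52/565 = 1.18322.
SE(b_1) = √(MSE/Sₓₓ) = √(1.18322/1314.7) = 0.0299999.
t = -0.220 / 0.0299999 = -7.333.
df = n − 2 = 565.
One-sided p ≈ 1.0000, which is ≥ 0.02, so fail to reject H₀.
The data do not give significant evidence that the true slope on residual sugar is positive.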